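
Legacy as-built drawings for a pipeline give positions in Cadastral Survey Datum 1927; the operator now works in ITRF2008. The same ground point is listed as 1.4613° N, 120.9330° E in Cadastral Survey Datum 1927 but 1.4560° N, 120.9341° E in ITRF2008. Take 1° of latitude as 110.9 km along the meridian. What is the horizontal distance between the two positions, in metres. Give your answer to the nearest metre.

Δφ = 1.4560° − 1.4613° = -0.0053°; Δλ = 120.9341° − 120.9330° = +0.0011°.
ΔN = Δφ × 110900 = -587.8 m; ΔE = Δλ × 110900 × cos(1.4613°) = +0.0011 × 110900 × 0.999675 = 122.0 m.
Distance = √(ΔE² + ΔN²) = √(122.0² + (-587.8)²) = 600.3 m.

600 m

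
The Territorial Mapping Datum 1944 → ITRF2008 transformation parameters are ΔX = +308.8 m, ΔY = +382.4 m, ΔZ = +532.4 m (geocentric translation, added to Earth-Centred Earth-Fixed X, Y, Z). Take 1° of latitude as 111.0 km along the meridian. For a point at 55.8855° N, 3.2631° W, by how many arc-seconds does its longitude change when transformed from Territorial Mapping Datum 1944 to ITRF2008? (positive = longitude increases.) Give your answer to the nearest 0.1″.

Δλ = 23.1″

sin φ = 0.827918, cos φ = 0.560849, sin λ = -0.056921, cos λ = 0.998379.
East component: ΔE = −sin λ·ΔX + cos λ·ΔY = −(-0.056921)(308.8) + (0.998379)(382.4) = 399.36 m.
1° of latitude spans 111000 m; at latitude φ, 1° of longitude spans that × cos φ = 62254.2 m, so Δλ = 399.36 / 62254.2 × 3600 = 23.094″.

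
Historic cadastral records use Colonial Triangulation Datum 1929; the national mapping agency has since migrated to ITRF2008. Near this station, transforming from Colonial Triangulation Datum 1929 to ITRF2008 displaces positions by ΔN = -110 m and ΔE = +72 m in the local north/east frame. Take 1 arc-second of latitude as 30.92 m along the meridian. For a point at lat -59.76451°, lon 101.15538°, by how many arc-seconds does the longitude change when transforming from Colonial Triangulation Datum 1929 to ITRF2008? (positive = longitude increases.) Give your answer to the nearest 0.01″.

Δλ = 4.62″

At latitude -59.76451°, cos φ = 0.503555.
1″ of longitude at this latitude = 30.92 × cos φ = 15.5699 m, so Δλ = 72.0 / 15.5699 = 4.624″.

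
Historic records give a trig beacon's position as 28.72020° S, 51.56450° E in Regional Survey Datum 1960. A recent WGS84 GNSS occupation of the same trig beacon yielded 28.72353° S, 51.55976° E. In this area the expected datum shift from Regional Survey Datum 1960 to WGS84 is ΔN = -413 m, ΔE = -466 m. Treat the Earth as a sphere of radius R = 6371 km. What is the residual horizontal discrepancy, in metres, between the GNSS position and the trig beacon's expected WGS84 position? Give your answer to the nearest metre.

Observed coordinate differences: Δφ = -0.00333°, Δλ = -0.00474°.
Converting to metres (1° lat = 111195 m, cos φ = 0.876977): observed ΔN = -370.3 m, observed ΔE = -462.2 m.
Subtracting the expected shift leaves a residual of -370.3 − (-413) = 42.7 m north and -462.2 − (-466) = 3.8 m east.
Residual distance = √(42.7² + 3.8²) = 42.9 m.

43 m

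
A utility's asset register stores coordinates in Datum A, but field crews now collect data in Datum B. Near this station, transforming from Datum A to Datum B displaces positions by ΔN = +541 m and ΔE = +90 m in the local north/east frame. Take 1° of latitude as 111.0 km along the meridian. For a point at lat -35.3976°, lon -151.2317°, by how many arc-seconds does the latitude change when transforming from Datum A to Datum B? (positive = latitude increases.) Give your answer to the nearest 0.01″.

1° of latitude = 111.0 km, so Δφ = 541.0 / 111000 = 0.0048739° = 17.546″.

Δφ = 17.55″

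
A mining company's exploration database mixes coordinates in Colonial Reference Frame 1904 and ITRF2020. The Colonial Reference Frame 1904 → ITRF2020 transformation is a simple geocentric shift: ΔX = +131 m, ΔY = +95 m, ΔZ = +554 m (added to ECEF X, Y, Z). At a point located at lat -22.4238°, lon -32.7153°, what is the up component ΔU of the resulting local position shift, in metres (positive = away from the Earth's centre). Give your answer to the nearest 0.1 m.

At φ = -22.4238°, λ = -32.7153°: sin φ = -0.381454, cos φ = 0.924388, sin λ = -0.540465, cos λ = 0.841366.
ΔU = cos φ cos λ·ΔX + cos φ sin λ·ΔY + sin φ·ΔZ = (0.924388)(0.841366)(131) + (0.924388)(-0.540465)(95) + (-0.381454)(554) = -156.90 m.

ΔU = -156.9 m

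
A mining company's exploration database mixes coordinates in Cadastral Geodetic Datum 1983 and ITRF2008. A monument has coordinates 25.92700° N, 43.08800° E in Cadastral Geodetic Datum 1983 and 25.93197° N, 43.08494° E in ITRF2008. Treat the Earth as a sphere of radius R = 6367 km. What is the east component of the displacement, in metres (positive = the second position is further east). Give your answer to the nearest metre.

Δφ = 25.93197° − 25.92700° = +0.00497°; Δλ = 43.08494° − 43.08800° = -0.00306°.
1° along a meridian = πR/180 = 111125 m.
ΔN = Δφ × 111125 = 552.3 m; ΔE = Δλ × 111125 × cos(25.92700°) = -0.00306 × 111125 × 0.899352 = -305.8 m.

ΔE = -306 m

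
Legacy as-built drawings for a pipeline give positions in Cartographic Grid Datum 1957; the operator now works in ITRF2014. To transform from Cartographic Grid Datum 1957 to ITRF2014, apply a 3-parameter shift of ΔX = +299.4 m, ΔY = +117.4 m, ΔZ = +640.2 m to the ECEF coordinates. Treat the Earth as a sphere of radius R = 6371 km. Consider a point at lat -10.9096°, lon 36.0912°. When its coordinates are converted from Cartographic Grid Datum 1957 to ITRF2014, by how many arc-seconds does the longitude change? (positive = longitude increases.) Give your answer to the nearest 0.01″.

Δλ = -2.69″

sin φ = -0.189260, cos φ = 0.981927, sin λ = 0.589072, cos λ = 0.808080.
East component: ΔE = −sin λ·ΔX + cos λ·ΔY = −(0.589072)(299.4) + (0.808080)(117.4) = -81.50 m.
1° of latitude spans πR/180 = 111195 m; at latitude φ, 1° of longitude spans that × cos φ = 109185.3 m, so Δλ = -81.50 / 109185.3 × 3600 = -2.687″.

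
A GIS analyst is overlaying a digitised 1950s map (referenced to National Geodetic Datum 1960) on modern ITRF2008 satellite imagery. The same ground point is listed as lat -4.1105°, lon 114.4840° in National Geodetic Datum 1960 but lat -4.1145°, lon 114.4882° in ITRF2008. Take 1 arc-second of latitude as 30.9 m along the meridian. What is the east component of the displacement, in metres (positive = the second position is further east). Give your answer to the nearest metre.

Δφ = -4.1145° − -4.1105° = -0.0040°; Δλ = 114.4882° − 114.4840° = +0.0042°.
1° of latitude = 3600 × 30.90 = 111240 m.
ΔN = Δφ × 111240 = -445.0 m; ΔE = Δλ × 111240 × cos(-4.1105°) = +0.0042 × 111240 × 0.997428 = 466.0 m.

ΔE = 466 m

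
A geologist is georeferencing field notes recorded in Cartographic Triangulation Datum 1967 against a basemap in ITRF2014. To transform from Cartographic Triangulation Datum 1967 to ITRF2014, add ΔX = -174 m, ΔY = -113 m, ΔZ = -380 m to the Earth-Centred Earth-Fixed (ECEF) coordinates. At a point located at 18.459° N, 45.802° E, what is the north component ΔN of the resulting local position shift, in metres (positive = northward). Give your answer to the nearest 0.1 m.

The local north axis is (−sin φ cos λ, −sin φ sin λ, cos φ), giving ΔN = 38.407 + 25.651 − 360.449 = -296.39 m.

ΔN = -296.4 m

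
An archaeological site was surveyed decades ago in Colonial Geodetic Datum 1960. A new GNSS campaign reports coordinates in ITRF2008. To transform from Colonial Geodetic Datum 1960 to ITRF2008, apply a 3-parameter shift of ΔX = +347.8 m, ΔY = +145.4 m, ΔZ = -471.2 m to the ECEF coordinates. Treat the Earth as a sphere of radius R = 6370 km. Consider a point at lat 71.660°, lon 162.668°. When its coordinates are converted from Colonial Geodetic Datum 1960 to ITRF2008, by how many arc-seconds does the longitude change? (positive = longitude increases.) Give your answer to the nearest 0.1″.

sin φ = 0.949206, cos φ = 0.314655, sin λ = 0.297908, cos λ = -0.954595.
East component: ΔE = −sin λ·ΔX + cos λ·ΔY = −(0.297908)(347.8) + (-0.954595)(145.4) = -242.41 m.
1° of latitude spans πR/180 = 111177 m; at latitude φ, 1° of longitude spans that × cos φ = 34982.6 m, so Δλ = -242.41 / 34982.6 × 3600 = -24.946″.

Δλ = -24.9″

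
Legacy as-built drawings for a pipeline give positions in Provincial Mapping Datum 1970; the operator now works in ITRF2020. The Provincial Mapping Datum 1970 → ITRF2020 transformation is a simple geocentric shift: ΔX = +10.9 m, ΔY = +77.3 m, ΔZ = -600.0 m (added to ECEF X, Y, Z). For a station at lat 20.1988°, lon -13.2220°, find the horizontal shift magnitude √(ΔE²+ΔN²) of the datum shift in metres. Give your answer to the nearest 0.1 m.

At φ = 20.1988°, λ = -13.2220°: sin φ = 0.345279, cos φ = 0.938500, sin λ = -0.228725, cos λ = 0.973491.
ΔE = −sin λ·ΔX + cos λ·ΔY = −(-0.228725)·(10.9) + (0.973491)·(77.3) = 77.74 m.
ΔN = −sin φ cos λ·ΔX − sin φ sin λ·ΔY + cos φ·ΔZ = −(0.345279)(0.973491)(10.9) − (0.345279)(-0.228725)(77.3) + (0.938500)(-600.0) = -560.66 m.
Horizontal magnitude = √(ΔE² + ΔN²) = √(77.74² + (-560.66)²) = 566.02 m.

566.0 m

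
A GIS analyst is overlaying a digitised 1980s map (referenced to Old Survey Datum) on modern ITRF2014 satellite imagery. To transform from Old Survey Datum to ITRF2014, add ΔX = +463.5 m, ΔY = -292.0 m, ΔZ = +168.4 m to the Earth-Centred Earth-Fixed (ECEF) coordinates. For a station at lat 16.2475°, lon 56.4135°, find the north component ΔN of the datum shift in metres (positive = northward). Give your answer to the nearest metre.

The local north axis is (−sin φ cos λ, −sin φ sin λ, cos φ), giving ΔN = -71.739 + 68.059 + 161.674 = 157.99 m.

ΔN = 158 m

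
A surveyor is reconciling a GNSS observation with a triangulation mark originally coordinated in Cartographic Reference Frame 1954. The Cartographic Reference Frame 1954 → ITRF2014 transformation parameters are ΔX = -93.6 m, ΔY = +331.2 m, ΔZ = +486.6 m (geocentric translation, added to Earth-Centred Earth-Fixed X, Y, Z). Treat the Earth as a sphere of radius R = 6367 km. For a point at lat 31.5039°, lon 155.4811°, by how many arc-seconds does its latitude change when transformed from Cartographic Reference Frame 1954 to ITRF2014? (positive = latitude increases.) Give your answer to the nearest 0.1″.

Δφ = 9.7″

sin φ = 0.522557, cos φ = 0.852605, sin λ = 0.414993, cos λ = -0.909824.
North component: ΔN = −sin φ cos λ·ΔX − sin φ sin λ·ΔY + cos φ·ΔZ = −(0.522557)(-0.909824)(-93.6) − (0.522557)(0.414993)(331.2) + (0.852605)(486.6) = 298.55 m.
1° of latitude spans πR/180 = 111125 m, so Δφ = 298.55 / 111125 × 3600 = 9.672″.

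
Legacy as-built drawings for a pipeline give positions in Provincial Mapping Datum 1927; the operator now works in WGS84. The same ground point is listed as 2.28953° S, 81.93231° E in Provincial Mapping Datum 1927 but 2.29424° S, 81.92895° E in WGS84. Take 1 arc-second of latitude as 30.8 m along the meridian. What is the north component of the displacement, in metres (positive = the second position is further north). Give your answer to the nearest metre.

ΔN = -522 m

Δφ = -2.29424° − -2.28953° = -0.00471°; Δλ = 81.92895° − 81.93231° = -0.00336°.
1° of latitude = 3600 × 30.80 = 110880 m.
ΔN = Δφ × 110880 = -522.2 m; ΔE = Δλ × 110880 × cos(-2.28953°) = -0.00336 × 110880 × 0.999202 = -372.3 m.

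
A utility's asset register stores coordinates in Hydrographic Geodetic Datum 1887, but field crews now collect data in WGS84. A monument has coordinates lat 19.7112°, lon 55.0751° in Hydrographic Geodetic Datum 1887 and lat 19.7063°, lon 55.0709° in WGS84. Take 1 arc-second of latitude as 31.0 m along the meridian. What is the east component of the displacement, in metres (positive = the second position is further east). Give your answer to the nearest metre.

ΔE = -441 m

Δφ = 19.7063° − 19.7112° = -0.0049°; Δλ = 55.0709° − 55.0751° = -0.0042°.
1° of latitude = 3600 × 31.00 = 111600 m.
ΔN = Δφ × 111600 = -546.8 m; ΔE = Δλ × 111600 × cos(19.7112°) = -0.0042 × 111600 × 0.941405 = -441.3 m.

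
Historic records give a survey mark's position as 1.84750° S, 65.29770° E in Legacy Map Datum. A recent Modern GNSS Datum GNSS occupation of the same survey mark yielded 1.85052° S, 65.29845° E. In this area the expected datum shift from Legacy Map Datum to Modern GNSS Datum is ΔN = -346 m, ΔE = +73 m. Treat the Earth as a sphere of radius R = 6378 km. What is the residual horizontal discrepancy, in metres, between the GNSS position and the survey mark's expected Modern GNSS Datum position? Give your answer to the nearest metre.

14 m

Observed coordinate differences: Δφ = -0.00302°, Δλ = +0.00075°.
Converting to metres (1° lat = 111317 m, cos φ = 0.999480): observed ΔN = -336.2 m, observed ΔE = 83.4 m.
Subtracting the expected shift leaves a residual of -336.2 − (-346) = 9.8 m north and 83.4 − (73) = 10.4 m east.
Residual distance = √(9.8² + 10.4²) = 14.3 m.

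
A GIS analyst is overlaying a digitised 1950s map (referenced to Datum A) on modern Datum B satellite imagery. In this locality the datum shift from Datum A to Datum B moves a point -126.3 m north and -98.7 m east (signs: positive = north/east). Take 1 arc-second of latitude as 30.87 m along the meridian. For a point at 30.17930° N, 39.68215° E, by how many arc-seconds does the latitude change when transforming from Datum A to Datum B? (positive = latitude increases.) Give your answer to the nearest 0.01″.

Δφ = -4.09″

1″ of latitude = 30.87 m, so Δφ = -126.3 / 30.87 = -4.091″.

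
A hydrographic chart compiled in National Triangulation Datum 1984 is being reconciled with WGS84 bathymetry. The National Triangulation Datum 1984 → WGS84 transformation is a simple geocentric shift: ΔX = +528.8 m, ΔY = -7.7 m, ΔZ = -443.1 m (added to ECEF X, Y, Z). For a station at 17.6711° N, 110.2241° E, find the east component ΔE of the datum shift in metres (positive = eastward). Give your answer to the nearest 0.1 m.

ΔE = -493.5 m

The local east axis at (φ, λ) is (−sin λ, cos λ, 0), so ΔE = −sin(110.2241°)·528.8 + cos(110.2241°)·(-7.7) = -493.54 m.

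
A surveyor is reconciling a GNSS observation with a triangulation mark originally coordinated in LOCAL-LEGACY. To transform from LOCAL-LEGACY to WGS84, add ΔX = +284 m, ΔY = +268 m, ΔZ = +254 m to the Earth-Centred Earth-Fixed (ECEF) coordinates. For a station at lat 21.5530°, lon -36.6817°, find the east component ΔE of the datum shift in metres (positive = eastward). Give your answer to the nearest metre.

ΔE = 385 m

The local east axis at (φ, λ) is (−sin λ, cos λ, 0), so ΔE = −sin(-36.6817°)·284 + cos(-36.6817°)·268 = 384.58 m.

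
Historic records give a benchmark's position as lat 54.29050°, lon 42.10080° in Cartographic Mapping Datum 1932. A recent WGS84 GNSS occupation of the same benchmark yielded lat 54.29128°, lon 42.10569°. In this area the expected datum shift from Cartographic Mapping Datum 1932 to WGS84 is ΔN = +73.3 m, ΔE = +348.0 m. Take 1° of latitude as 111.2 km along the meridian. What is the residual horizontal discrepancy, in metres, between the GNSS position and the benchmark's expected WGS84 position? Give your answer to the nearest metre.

Observed coordinate differences: Δφ = +0.00078°, Δλ = +0.00489°.
Converting to metres (1° lat = 111200 m, cos φ = 0.583676): observed ΔN = 86.7 m, observed ΔE = 317.4 m.
Subtracting the expected shift leaves a residual of 86.7 − (73.3) = 13.4 m north and 317.4 − (348.0) = -30.6 m east.
Residual distance = √(13.4² + (-30.6)²) = 33.4 m.

33 m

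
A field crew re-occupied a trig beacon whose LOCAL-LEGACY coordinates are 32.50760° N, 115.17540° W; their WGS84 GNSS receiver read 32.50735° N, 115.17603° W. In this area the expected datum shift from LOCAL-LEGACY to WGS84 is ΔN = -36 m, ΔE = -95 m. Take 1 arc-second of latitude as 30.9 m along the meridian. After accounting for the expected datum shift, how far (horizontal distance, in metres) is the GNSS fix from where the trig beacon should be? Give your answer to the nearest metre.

37 m

Observed coordinate differences: Δφ = -0.00025°, Δλ = -0.00063°.
Converting to metres (1° lat = 111240 m, cos φ = 0.843320): observed ΔN = -27.8 m, observed ΔE = -59.1 m.
Subtracting the expected shift leaves a residual of -27.8 − (-36) = 8.2 m north and -59.1 − (-95) = 35.9 m east.
Residual distance = √(8.2² + 35.9²) = 36.8 m.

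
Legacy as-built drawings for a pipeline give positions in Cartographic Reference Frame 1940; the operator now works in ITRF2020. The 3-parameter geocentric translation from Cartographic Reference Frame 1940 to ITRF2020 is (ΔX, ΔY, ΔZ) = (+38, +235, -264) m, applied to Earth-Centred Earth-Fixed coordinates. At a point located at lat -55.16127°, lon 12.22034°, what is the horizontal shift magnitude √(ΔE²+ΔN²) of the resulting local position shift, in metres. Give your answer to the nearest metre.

235 m

The local east axis at (φ, λ) is (−sin λ, cos λ, 0), so ΔE = −sin(12.22034°)·38 + cos(12.22034°)·235 = 221.63 m.
The local north axis is (−sin φ cos λ, −sin φ sin λ, cos φ), giving ΔN = 30.482 + 40.827 − 150.815 = -79.51 m.
Horizontal magnitude = √(ΔE² + ΔN²) = √(221.63² + (-79.51)²) = 235.46 m.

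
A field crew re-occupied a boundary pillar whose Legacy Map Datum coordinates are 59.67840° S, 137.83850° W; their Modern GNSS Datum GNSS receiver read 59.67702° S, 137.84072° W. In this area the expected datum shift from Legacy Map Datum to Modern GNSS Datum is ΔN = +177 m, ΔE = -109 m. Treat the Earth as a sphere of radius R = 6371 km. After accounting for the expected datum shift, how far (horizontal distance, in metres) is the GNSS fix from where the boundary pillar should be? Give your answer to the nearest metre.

28 m

Observed coordinate differences: Δφ = +0.00138°, Δλ = -0.00222°.
Converting to metres (1° lat = 111195 m, cos φ = 0.504853): observed ΔN = 153.4 m, observed ΔE = -124.6 m.
Subtracting the expected shift leaves a residual of 153.4 − (177) = -23.6 m north and -124.6 − (-109) = -15.6 m east.
Residual distance = √((-23.6)² + (-15.6)²) = 28.3 m.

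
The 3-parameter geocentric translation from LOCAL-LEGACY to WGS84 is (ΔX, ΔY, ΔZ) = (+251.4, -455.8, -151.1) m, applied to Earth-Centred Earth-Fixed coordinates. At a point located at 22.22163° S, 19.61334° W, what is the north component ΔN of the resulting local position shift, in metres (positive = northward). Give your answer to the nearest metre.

At φ = -22.22163°, λ = -19.61334°: sin φ = -0.378190, cos φ = 0.925728, sin λ = -0.335671, cos λ = 0.941979.
ΔN = −sin φ cos λ·ΔX − sin φ sin λ·ΔY + cos φ·ΔZ = −(-0.378190)(0.941979)(251.4) − (-0.378190)(-0.335671)(-455.8) + (0.925728)(-151.1) = 7.55 m.

ΔN = 8 m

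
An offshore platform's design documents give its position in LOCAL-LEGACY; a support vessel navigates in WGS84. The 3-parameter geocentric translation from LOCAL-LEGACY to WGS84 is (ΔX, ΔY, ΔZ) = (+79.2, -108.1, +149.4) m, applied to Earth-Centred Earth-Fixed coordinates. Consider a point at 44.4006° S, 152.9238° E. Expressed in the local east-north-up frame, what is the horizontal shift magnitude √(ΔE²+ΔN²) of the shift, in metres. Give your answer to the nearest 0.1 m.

64.4 m

At φ = -44.4006°, λ = 152.9238°: sin φ = -0.699671, cos φ = 0.714465, sin λ = 0.455175, cos λ = -0.890402.
ΔE = −sin λ·ΔX + cos λ·ΔY = −(0.455175)·(79.2) + (-0.890402)·(-108.1) = 60.20 m.
ΔN = −sin φ cos λ·ΔX − sin φ sin λ·ΔY + cos φ·ΔZ = −(-0.699671)(-0.890402)(79.2) − (-0.699671)(0.455175)(-108.1) + (0.714465)(149.4) = 22.97 m.
Horizontal magnitude = √(ΔE² + ΔN²) = √(60.20² + 22.97²) = 64.44 m.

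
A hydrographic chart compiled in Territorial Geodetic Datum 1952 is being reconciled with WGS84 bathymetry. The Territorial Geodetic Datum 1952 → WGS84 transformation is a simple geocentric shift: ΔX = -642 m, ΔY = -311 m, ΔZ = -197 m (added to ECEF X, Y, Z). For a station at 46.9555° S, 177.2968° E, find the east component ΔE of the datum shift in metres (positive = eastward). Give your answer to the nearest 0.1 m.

ΔE = 340.9 m

At φ = -46.9555°, λ = 177.2968°: sin φ = -0.730824, cos φ = 0.682566, sin λ = 0.047162, cos λ = -0.998887.
ΔE = −sin λ·ΔX + cos λ·ΔY = −(0.047162)·(-642) + (-0.998887)·(-311) = 340.93 m.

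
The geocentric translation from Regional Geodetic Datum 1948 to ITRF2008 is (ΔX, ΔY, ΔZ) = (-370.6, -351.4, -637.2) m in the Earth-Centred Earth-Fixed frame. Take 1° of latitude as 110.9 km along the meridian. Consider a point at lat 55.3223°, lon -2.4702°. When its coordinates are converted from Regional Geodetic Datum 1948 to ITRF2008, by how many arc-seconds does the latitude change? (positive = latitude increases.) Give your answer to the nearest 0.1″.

Δφ = -2.3″

sin φ = 0.822366, cos φ = 0.568959, sin λ = -0.043100, cos λ = 0.999071.
North component: ΔN = −sin φ cos λ·ΔX − sin φ sin λ·ΔY + cos φ·ΔZ = −(0.822366)(0.999071)(-370.6) − (0.822366)(-0.043100)(-351.4) + (0.568959)(-637.2) = -70.51 m.
1° of latitude spans 110900 m, so Δφ = -70.51 / 110900 × 3600 = -2.289″.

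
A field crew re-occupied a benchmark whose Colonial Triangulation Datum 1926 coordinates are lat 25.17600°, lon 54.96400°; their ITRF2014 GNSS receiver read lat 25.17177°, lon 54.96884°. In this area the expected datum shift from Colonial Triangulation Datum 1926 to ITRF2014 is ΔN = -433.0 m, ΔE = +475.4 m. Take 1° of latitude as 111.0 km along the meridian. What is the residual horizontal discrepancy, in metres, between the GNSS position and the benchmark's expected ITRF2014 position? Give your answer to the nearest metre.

Observed coordinate differences: Δφ = -0.00423°, Δλ = +0.00484°.
Converting to metres (1° lat = 111000 m, cos φ = 0.905005): observed ΔN = -469.5 m, observed ΔE = 486.2 m.
Subtracting the expected shift leaves a residual of -469.5 − (-433.0) = -36.5 m north and 486.2 − (475.4) = 10.8 m east.
Residual distance = √((-36.5)² + 10.8²) = 38.1 m.

38 m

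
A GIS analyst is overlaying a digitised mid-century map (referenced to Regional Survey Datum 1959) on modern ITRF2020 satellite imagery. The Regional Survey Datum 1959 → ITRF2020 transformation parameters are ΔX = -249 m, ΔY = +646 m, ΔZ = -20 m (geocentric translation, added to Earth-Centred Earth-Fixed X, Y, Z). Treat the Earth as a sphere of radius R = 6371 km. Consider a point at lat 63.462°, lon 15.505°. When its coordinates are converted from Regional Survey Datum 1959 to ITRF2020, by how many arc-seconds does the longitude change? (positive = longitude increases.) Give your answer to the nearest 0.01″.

Δλ = 49.93″

sin φ = 0.894638, cos φ = 0.446791, sin λ = 0.267322, cos λ = 0.963607.
East component: ΔE = −sin λ·ΔX + cos λ·ΔY = −(0.267322)(-249) + (0.963607)(646) = 689.05 m.
1° of latitude spans πR/180 = 111195 m; at latitude φ, 1° of longitude spans that × cos φ = 49680.9 m, so Δλ = 689.05 / 49680.9 × 3600 = 49.930″.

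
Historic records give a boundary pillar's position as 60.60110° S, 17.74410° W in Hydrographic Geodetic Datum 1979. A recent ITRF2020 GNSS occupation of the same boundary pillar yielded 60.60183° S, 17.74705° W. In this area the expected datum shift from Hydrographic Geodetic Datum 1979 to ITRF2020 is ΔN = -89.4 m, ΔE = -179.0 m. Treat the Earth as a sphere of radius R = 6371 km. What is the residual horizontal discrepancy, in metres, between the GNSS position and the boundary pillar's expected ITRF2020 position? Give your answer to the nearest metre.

Observed coordinate differences: Δφ = -0.00073°, Δλ = -0.00295°.
Converting to metres (1° lat = 111195 m, cos φ = 0.490887): observed ΔN = -81.2 m, observed ΔE = -161.0 m.
Subtracting the expected shift leaves a residual of -81.2 − (-89.4) = 8.2 m north and -161.0 − (-179.0) = 18.0 m east.
Residual distance = √(8.2² + 18.0²) = 19.8 m.

20 m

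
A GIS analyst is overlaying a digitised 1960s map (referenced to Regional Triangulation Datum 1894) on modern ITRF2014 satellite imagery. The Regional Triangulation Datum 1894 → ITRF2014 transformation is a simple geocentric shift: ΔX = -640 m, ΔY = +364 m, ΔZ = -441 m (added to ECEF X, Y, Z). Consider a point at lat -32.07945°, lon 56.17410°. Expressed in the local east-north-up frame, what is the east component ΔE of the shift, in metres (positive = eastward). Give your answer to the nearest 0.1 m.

The local east axis at (φ, λ) is (−sin λ, cos λ, 0), so ΔE = −sin(56.17410°)·(-640) + cos(56.17410°)·364 = 734.30 m.

ΔE = 734.3 m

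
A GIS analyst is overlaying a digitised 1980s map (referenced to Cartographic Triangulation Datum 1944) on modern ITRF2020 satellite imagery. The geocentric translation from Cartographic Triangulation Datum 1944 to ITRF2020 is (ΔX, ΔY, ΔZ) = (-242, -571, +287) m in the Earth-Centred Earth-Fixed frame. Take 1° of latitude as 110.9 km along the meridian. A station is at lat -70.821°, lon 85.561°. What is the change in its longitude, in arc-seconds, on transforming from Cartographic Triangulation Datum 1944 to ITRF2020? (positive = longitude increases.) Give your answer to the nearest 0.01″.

sin φ = -0.944497, cos φ = 0.328520, sin λ = 0.997000, cos λ = 0.077398.
East component: ΔE = −sin λ·ΔX + cos λ·ΔY = −(0.997000)(-242) + (0.077398)(-571) = 197.08 m.
1° of latitude spans 110900 m; at latitude φ, 1° of longitude spans that × cos φ = 36432.9 m, so Δλ = 197.08 / 36432.9 × 3600 = 19.474″.

Δλ = 19.47″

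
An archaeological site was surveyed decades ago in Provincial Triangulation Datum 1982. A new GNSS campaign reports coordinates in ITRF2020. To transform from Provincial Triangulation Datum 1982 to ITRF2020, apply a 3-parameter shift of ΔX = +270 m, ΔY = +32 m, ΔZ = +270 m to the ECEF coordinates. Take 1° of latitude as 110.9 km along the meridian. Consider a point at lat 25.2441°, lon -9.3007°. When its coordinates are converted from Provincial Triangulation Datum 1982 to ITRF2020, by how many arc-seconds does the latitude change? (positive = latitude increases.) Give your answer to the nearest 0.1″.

sin φ = 0.426476, cos φ = 0.904499, sin λ = -0.161616, cos λ = 0.986854.
North component: ΔN = −sin φ cos λ·ΔX − sin φ sin λ·ΔY + cos φ·ΔZ = −(0.426476)(0.986854)(270) − (0.426476)(-0.161616)(32) + (0.904499)(270) = 132.79 m.
1° of latitude spans 110900 m, so Δφ = 132.79 / 110900 × 3600 = 4.310″.

Δφ = 4.3″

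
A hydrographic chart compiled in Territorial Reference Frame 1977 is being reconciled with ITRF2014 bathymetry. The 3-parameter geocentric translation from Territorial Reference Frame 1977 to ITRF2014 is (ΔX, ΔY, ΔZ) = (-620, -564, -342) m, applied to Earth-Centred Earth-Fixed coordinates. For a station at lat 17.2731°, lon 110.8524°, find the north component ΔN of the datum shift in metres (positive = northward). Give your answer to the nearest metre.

ΔN = -236 m

The local north axis is (−sin φ cos λ, −sin φ sin λ, cos φ), giving ΔN = -65.531 + 156.498 − 326.576 = -235.61 m.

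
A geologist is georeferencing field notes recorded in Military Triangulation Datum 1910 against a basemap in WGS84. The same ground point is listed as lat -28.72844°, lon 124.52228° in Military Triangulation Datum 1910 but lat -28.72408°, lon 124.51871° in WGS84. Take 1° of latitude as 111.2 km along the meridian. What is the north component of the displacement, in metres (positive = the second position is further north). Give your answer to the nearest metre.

ΔN = 485 m

Δφ = -28.72408° − -28.72844° = +0.00436°; Δλ = 124.51871° − 124.52228° = -0.00357°.
ΔN = Δφ × 111200 = 484.8 m; ΔE = Δλ × 111200 × cos(-28.72844°) = -0.00357 × 111200 × 0.876908 = -348.1 m.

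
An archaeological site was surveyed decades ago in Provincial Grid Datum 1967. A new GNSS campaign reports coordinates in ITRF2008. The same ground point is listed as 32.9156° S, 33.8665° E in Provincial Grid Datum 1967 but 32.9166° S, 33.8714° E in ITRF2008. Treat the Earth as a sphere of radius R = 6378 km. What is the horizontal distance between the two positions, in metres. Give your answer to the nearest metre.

471 m

Δφ = -32.9166° − -32.9156° = -0.0010°; Δλ = 33.8714° − 33.8665° = +0.0049°.
1° along a meridian = πR/180 = 111317 m.
ΔN = Δφ × 111317 = -111.3 m; ΔE = Δλ × 111317 × cos(-32.9156°) = +0.0049 × 111317 × 0.839472 = 457.9 m.
Distance = √(ΔE² + ΔN²) = √(457.9² + (-111.3)²) = 471.2 m.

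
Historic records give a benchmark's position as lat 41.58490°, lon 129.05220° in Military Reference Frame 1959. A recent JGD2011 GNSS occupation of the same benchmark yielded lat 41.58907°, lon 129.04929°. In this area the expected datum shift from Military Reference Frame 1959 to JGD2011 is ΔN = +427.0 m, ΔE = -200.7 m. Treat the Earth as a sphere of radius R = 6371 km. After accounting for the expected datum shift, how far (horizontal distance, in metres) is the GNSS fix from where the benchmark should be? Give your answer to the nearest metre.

Observed coordinate differences: Δφ = +0.00417°, Δλ = -0.00291°.
Converting to metres (1° lat = 111195 m, cos φ = 0.747973): observed ΔN = 463.7 m, observed ΔE = -242.0 m.
Subtracting the expected shift leaves a residual of 463.7 − (427.0) = 36.7 m north and -242.0 − (-200.7) = -41.3 m east.
Residual distance = √(36.7² + (-41.3)²) = 55.3 m.

55 m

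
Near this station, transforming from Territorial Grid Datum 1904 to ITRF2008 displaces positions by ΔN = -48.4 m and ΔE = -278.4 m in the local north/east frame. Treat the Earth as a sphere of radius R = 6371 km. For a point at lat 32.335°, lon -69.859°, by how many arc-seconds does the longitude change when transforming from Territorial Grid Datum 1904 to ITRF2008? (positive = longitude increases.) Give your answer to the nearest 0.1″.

Δλ = -10.7″

At latitude 32.335°, cos φ = 0.844935.
One radian of longitude at latitude φ spans R cos φ, so Δλ = ΔE / (R cos φ) = -278.4 / (6371000 × 0.844935) = -5.1718e-05 rad = -10.668″.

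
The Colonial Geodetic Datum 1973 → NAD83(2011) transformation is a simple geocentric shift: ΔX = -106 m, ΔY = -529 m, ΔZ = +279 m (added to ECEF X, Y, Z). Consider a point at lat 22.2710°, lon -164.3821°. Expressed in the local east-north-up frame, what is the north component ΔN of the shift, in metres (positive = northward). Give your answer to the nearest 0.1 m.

At φ = 22.2710°, λ = -164.3821°: sin φ = 0.378988, cos φ = 0.925402, sin λ = -0.269221, cos λ = -0.963079.
ΔN = −sin φ cos λ·ΔX − sin φ sin λ·ΔY + cos φ·ΔZ = −(0.378988)(-0.963079)(-106) − (0.378988)(-0.269221)(-529) + (0.925402)(279) = 165.52 m.

ΔN = 165.5 m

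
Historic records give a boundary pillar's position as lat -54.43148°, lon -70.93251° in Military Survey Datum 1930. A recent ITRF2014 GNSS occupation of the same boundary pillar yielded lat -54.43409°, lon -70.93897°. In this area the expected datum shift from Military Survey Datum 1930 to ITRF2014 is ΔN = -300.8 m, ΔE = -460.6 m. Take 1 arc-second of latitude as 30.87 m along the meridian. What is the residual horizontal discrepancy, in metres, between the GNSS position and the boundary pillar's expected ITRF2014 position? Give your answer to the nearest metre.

44 m

Observed coordinate differences: Δφ = -0.00261°, Δλ = -0.00646°.
Converting to metres (1° lat = 111132 m, cos φ = 0.581676): observed ΔN = -290.1 m, observed ΔE = -417.6 m.
Subtracting the expected shift leaves a residual of -290.1 − (-300.8) = 10.7 m north and -417.6 − (-460.6) = 43.0 m east.
Residual distance = √(10.7² + 43.0²) = 44.3 m.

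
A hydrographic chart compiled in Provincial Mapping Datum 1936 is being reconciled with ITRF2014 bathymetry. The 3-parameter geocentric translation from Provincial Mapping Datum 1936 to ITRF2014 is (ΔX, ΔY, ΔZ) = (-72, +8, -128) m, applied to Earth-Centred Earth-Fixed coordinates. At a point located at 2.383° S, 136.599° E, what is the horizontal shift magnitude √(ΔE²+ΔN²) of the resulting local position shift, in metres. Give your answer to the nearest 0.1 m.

At φ = -2.383°, λ = 136.599°: sin φ = -0.041579, cos φ = 0.999135, sin λ = 0.687100, cos λ = -0.726563.
ΔE = −sin λ·ΔX + cos λ·ΔY = −(0.687100)·(-72) + (-0.726563)·(8) = 43.66 m.
ΔN = −sin φ cos λ·ΔX − sin φ sin λ·ΔY + cos φ·ΔZ = −(-0.041579)(-0.726563)(-72) − (-0.041579)(0.687100)(8) + (0.999135)(-128) = -125.49 m.
Horizontal magnitude = √(ΔE² + ΔN²) = √(43.66² + (-125.49)²) = 132.86 m.

132.9 m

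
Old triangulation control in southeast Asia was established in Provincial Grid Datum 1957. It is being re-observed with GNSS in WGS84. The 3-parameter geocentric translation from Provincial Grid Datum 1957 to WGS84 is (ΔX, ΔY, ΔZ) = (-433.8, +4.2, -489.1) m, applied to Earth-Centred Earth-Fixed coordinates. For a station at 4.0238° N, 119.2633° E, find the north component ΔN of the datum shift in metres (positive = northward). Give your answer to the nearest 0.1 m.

The local north axis is (−sin φ cos λ, −sin φ sin λ, cos φ), giving ΔN = -14.880 − 0.257 − 487.894 = -503.03 m.

ΔN = -503.0 m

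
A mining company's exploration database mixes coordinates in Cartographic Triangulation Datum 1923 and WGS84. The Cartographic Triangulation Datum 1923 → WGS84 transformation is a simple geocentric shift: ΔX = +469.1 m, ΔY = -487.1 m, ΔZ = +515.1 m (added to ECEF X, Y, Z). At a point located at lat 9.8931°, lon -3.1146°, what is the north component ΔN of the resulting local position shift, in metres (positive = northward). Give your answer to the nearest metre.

ΔN = 422 m

At φ = 9.8931°, λ = -3.1146°: sin φ = 0.171810, cos φ = 0.985130, sin λ = -0.054333, cos λ = 0.998523.
ΔN = −sin φ cos λ·ΔX − sin φ sin λ·ΔY + cos φ·ΔZ = −(0.171810)(0.998523)(469.1) − (0.171810)(-0.054333)(-487.1) + (0.985130)(515.1) = 422.42 m.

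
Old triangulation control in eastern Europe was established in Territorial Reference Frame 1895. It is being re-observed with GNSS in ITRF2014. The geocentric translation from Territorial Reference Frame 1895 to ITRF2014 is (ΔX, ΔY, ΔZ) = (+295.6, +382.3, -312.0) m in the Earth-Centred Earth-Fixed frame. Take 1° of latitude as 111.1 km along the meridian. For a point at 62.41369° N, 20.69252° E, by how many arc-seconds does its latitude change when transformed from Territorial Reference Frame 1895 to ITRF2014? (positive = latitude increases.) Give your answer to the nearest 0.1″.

Δφ = -16.5″

sin φ = 0.886314, cos φ = 0.463084, sin λ = 0.353353, cos λ = 0.935490.
North component: ΔN = −sin φ cos λ·ΔX − sin φ sin λ·ΔY + cos φ·ΔZ = −(0.886314)(0.935490)(295.6) − (0.886314)(0.353353)(382.3) + (0.463084)(-312.0) = -509.30 m.
1° of latitude spans 111100 m, so Δφ = -509.30 / 111100 × 3600 = -16.503″.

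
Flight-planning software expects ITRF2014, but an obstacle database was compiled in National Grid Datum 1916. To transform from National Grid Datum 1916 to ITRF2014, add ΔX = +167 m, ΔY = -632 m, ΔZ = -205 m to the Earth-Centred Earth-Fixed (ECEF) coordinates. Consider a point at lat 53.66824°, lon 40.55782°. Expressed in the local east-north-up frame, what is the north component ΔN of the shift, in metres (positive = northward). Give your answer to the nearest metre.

ΔN = 107 m

The local north axis is (−sin φ cos λ, −sin φ sin λ, cos φ), giving ΔN = -102.213 + 331.050 − 121.454 = 107.38 m.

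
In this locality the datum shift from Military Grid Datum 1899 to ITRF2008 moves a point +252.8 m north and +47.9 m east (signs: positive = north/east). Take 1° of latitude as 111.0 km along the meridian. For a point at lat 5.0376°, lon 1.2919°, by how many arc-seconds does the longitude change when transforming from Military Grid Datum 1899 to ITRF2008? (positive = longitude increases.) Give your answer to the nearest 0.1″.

Δλ = 1.6″

At latitude 5.0376°, cos φ = 0.996137.
1° of longitude at this latitude = 111.0 × cos φ = 110.57 km, so Δλ = 47.9 / 110571.2 = 0.0004332° = 1.560″.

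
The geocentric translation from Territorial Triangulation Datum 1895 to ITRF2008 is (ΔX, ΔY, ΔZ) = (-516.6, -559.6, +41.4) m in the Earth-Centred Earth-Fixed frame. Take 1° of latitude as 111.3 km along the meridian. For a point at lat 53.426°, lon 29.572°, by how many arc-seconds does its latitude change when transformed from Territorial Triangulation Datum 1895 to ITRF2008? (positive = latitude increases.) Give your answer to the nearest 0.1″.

sin φ = 0.803088, cos φ = 0.595861, sin λ = 0.493517, cos λ = 0.869736.
North component: ΔN = −sin φ cos λ·ΔX − sin φ sin λ·ΔY + cos φ·ΔZ = −(0.803088)(0.869736)(-516.6) − (0.803088)(0.493517)(-559.6) + (0.595861)(41.4) = 607.29 m.
1° of latitude spans 111300 m, so Δφ = 607.29 / 111300 × 3600 = 19.643″.

Δφ = 19.6″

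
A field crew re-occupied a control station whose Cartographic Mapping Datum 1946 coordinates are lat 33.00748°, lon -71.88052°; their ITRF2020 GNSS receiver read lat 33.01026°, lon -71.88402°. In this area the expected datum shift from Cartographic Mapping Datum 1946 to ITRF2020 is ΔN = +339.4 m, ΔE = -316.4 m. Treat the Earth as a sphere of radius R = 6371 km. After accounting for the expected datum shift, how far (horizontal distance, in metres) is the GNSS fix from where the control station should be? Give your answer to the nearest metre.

Observed coordinate differences: Δφ = +0.00278°, Δλ = -0.00350°.
Converting to metres (1° lat = 111195 m, cos φ = 0.838599): observed ΔN = 309.1 m, observed ΔE = -326.4 m.
Subtracting the expected shift leaves a residual of 309.1 − (339.4) = -30.3 m north and -326.4 − (-316.4) = -10.0 m east.
Residual distance = √((-30.3)² + (-10.0)²) = 31.9 m.

32 m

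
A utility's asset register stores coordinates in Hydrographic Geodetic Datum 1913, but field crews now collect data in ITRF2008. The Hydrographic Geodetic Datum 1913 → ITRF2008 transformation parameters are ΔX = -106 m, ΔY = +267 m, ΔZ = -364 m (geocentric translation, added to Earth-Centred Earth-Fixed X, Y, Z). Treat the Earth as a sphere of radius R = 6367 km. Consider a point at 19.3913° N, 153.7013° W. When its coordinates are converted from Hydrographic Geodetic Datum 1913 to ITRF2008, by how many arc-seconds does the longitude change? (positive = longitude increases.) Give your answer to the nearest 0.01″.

Δλ = -9.83″

sin φ = 0.332018, cos φ = 0.943273, sin λ = -0.443051, cos λ = -0.896496.
East component: ΔE = −sin λ·ΔX + cos λ·ΔY = −(-0.443051)(-106) + (-0.896496)(267) = -286.33 m.
1° of latitude spans πR/180 = 111125 m; at latitude φ, 1° of longitude spans that × cos φ = 104821.3 m, so Δλ = -286.33 / 104821.3 × 3600 = -9.834″.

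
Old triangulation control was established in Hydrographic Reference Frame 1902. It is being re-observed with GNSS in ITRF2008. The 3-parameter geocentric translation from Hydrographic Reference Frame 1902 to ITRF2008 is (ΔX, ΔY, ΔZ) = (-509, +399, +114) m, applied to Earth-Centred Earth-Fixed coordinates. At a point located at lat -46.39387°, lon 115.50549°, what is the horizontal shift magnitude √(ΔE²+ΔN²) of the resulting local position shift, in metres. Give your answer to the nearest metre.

At φ = -46.39387°, λ = 115.50549°: sin φ = -0.724098, cos φ = 0.689697, sin λ = 0.902544, cos λ = -0.430598.
ΔE = −sin λ·ΔX + cos λ·ΔY = −(0.902544)·(-509) + (-0.430598)·(399) = 287.59 m.
ΔN = −sin φ cos λ·ΔX − sin φ sin λ·ΔY + cos φ·ΔZ = −(-0.724098)(-0.430598)(-509) − (-0.724098)(0.902544)(399) + (0.689697)(114) = 498.09 m.
Horizontal magnitude = √(ΔE² + ΔN²) = √(287.59² + 498.09²) = 575.15 m.

575 m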